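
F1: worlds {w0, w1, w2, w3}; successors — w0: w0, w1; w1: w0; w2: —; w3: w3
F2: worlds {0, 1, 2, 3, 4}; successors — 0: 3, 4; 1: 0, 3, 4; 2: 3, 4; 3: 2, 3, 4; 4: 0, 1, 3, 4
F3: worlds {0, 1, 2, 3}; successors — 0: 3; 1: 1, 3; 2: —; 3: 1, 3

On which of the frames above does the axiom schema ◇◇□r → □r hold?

This is the axiom for a generalized confluence (Geach) condition; its first-order frame correspondent is ∀x ∀y ∀z ((xR²y ∧ xRz) → ∃w (yRw ∧ z = w)).
F1: fails — w0R²w1, w0Rw1 but no w with w1Rw and w1=w.
F2: fails — 1R²0, 1R0 but no w with 0Rw and 0=w.
F3: ✓.

F3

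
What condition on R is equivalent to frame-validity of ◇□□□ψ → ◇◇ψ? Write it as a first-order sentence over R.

∀x ∀y (xRy → ∃w (yR³w ∧ xR²w))

This is a Sahlqvist (Geach-type) schema ◇^1□^3ψ → □^0◇^2ψ.
First-order correspondent: ∀x ∀y (xRy → ∃w (yR³w ∧ xR²w)).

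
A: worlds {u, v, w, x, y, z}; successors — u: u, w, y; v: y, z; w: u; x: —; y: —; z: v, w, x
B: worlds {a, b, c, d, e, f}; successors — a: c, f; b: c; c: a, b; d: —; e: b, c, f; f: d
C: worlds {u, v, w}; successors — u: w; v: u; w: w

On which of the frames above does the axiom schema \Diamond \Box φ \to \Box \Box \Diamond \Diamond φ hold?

C

Frame correspondent (Sahlqvist): \forall x \forall y \forall z ((xRy \wedge x R^2 z) \to \exists w (yRw \wedge z R^2 w)) — i.e. a generalized confluence (Geach) condition.
A: fails — uRu, uR²y but no t with uRt and yR²t.
B: fails — aRc, aR²d but no w with cRw and dR²w.
C: condition met.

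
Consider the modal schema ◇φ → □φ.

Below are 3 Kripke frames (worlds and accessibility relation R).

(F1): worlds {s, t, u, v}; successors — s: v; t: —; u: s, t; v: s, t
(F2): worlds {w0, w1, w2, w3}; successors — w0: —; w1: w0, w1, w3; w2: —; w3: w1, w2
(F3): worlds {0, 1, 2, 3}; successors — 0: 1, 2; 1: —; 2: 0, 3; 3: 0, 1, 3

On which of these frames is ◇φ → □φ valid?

none

This is the axiom for partial functionality; its first-order frame correspondent is ∀x ∀y ∀z (Rxy ∧ Rxz → y = z).
(F1): fails — u sees both s and t.
(F2): fails — w1 sees both w0 and w1.
(F3): fails — 0 sees both 1 and 2.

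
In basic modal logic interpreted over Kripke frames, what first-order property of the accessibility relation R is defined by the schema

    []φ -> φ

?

Suppose □φ→φ is valid. At any x set V(φ)={w : Rxw}. Then □φ holds at x, so φ holds at x, i.e. Rxx.
Conversely, on a frame with reflexivity the schema holds at every world under every valuation.
Frame condition: forall x Rxx.

Reflexivity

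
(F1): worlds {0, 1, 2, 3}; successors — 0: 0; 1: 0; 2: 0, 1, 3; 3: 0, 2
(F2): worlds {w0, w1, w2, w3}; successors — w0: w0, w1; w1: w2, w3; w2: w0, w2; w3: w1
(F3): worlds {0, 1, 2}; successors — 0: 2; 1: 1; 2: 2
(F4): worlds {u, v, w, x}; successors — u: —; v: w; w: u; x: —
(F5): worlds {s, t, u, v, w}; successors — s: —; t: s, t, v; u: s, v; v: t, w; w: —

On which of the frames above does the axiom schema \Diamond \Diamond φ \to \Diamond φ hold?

Frame correspondent (Sahlqvist): \forall x \forall y \forall z (Rxy \wedge Ryz \to Rxz) — i.e. transitivity.
(F1): fails — R32 and R23 but not R33.
(F2): fails — Rw1w2 and Rw2w0 but not Rw1w0.
(F3): holds.
(F4): fails — Rvw and Rwu but not Rvu.
(F5): fails — Ruv and Rvw but not Ruw.

(F3)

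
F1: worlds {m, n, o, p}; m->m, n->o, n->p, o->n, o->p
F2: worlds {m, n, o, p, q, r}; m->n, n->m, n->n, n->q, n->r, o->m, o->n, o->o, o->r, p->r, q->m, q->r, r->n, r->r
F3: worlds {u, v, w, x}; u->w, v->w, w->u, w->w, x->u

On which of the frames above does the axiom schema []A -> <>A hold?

This is the axiom for seriality; its first-order frame correspondent is forall x exists y Rxy.
F1: fails — world p has no successor.
F2: satisfies the condition.
F3: satisfies the condition.

F2, F3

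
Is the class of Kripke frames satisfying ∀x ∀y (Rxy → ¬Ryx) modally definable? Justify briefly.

If a class were modally definable it would be closed under surjective bounded morphisms (Goldblatt–Thomason).
The 4-cycle (worlds a,b,c,d with a→b→c→d→a) is asymmetric. Mapping every world to a single reflexive point • is a surjective bounded morphism, and the reflexive point is not asymmetric (R•• but asymmetry requires ¬R••).
So no modal formula (or set of formulas) defines exactly the asymmetric frames.

Not definable by any modal formula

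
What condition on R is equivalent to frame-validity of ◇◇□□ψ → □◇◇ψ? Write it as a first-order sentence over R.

∀x ∀y ∀z ((xR²y ∧ xRz) → ∃w (yR²w ∧ zR²w))

This is a Sahlqvist (Geach-type) schema ◇^2□^2ψ → □^1◇^2ψ.
Minimal-valuation argument: fix x; take any y with xR^2y and any z with xR^1z. Set V(ψ) to the set of worlds R-reachable from y in exactly 2 steps. Then □^2ψ holds at y, so the antecedent holds at x; validity forces ◇^2ψ at z, giving a w with zR^2w and yR^2w.
First-order correspondent: ∀x ∀y ∀z ((xR²y ∧ xRz) → ∃w (yR²w ∧ zR²w)).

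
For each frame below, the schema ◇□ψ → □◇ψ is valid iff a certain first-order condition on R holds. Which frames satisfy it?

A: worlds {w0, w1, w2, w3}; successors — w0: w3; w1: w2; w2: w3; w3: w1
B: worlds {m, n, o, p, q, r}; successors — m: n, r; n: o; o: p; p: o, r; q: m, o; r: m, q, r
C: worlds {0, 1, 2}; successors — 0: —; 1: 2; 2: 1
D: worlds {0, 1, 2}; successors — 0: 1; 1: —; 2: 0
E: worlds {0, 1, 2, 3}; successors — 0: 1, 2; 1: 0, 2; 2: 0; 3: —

The schema corresponds to convergence: ∀x ∀y ∀z (Rxy ∧ Rxz → ∃w (Ryw ∧ Rzw)).
A: ✓.
B: fails — Rmr and Rmn but r and n have no common successor.
C: ✓.
D: fails — R01 and R01 but 1 and 1 have no common successor.
E: fails — R10 and R12 but 0 and 2 have no common successor.
Valid on: A, C.

A, C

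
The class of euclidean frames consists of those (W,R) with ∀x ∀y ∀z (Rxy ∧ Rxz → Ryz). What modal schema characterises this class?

◇q → □◇q

The condition is the Euclidean property. The 5 schema ◇q → □◇q defines it.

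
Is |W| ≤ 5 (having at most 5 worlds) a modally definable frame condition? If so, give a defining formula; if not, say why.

Any modally definable frame class is closed under disjoint unions.
Any modal formula valid on each of 6 disjoint one-world frames is valid on their disjoint union (validity is preserved under disjoint unions). Each one-world frame has |W|=1≤5, but the union has |W|=6.
Hence having at most 5 worlds is not modally definable.

Not modally definable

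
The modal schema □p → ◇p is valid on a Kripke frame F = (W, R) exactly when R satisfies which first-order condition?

seriality

Suppose □p→◇p is valid. At any x set V(p)=W. Then □p at x, so ◇p at x, so x has a successor.
Conversely, any frame satisfying ∀x ∃y Rxy validates the schema.
Frame condition: ∀x ∃y Rxy.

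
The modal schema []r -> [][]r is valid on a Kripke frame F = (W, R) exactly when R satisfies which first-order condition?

transitivity: forall x forall y forall z (Rxy & Ryz -> Rxz)

Suppose □r→□□r is valid. Take Rxy, Ryz and set V(r)={w : Rxw}. Then □r at x, so □□r at x, so □r at y, so r at z, i.e. Rxz.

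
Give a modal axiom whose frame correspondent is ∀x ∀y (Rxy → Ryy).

This is shift-reflexivity; the standard corresponding axiom is T□: □(□s → s).
Suppose □(□s→s) is valid. Take Rxy and set V(s)={w : Ryw}. Then at y, □s holds; since □(□s→s) at x, □s→s at y, so s at y, i.e. Ryy.

□(□s → s)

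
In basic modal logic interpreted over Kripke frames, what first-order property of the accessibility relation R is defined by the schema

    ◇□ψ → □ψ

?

The Euclidean property

Replacing ψ by ¬ψ and contraposing gives the equivalent schema ◇ψ → □◇ψ.
Suppose ◇ψ→□◇ψ is valid. Take Rxy, Rxz and set V(ψ)={y}. Then ◇ψ at x, so □◇ψ at x, so ◇ψ at z, so some w with Rzw has ψ; w=y, i.e. Rzy. By symmetry of the argument, Ryz.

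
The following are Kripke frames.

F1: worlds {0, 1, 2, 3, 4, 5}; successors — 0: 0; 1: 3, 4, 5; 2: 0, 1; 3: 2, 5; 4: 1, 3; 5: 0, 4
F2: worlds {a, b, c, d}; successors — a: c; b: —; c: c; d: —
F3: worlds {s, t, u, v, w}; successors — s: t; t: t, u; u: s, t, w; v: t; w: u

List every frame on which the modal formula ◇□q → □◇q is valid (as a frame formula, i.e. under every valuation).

F2

Frame correspondent (Sahlqvist): ∀x ∀y ∀z (Rxy ∧ Rxz → ∃w (Ryw ∧ Rzw)) — i.e. convergence.
F1: fails — R14 and R13 but 4 and 3 have no common successor.
F2: satisfies the condition.
F3: fails — Ruw and Rus but w and s have no common successor.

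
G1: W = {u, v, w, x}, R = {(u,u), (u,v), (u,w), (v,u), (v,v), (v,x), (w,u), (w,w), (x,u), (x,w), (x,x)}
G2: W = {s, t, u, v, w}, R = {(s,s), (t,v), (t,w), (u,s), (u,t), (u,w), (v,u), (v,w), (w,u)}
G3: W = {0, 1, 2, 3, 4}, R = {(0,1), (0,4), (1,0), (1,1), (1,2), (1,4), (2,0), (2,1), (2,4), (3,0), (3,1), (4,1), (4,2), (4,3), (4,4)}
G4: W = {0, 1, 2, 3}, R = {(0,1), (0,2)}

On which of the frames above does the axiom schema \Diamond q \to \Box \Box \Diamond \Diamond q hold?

The schema corresponds to a generalized confluence (Geach) condition: \forall x \forall y \forall z ((xRy \wedge x R^2 z) \to \exists w (y = w \wedge z R^2 w)).
G1: fails — vRx, vR²w but no t with x=t and wR²t.
G2: fails — tRv, tR²w but no w* with v=w* and wR²w*.
G3: fails — 4R3, 4R²3 but no w with 3=w and 3R²w.
G4: holds.

G4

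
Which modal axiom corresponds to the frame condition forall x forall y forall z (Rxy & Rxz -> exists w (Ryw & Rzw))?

◇□r → □◇r

The condition is convergence. The .2 schema ◇□r → □◇r defines it.
Suppose ◇□r→□◇r is valid. Take Rxy, Rxz and set V(r)={w : Ryw}. Then □r at y so ◇□r at x, so □◇r at x, so ◇r at z, giving w with Rzw and Ryw.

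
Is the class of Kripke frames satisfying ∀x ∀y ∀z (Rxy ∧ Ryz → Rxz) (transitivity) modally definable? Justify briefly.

Yes: it is transitivity, defined by the 4 schema □p → □□p.
Suppose □p→□□p is valid. Take Rxy, Ryz and set V(p)={w : Rxw}. Then □p at x, so □□p at x, so □p at y, so p at z, i.e. Rxz.

Definable; □p → □□p defines it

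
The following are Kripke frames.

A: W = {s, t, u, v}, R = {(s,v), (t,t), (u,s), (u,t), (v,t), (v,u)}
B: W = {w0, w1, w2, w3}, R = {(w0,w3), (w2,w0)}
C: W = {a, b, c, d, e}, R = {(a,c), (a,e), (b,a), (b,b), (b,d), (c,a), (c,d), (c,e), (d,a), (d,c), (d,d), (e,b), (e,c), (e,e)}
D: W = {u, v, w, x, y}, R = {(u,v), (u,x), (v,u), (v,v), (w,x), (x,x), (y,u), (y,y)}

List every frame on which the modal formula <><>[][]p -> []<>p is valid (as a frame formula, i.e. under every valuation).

This is the axiom for a generalized confluence (Geach) condition; its first-order frame correspondent is forall x forall y forall z ((x R^2 y & xRz) -> exists w (y R^2 w & zRw)).
A: fails — uR²t, uRs but no w with tR²w and sRw.
B: fails — w2R²w3, w2Rw0 but no w with w3R²w and w0Rw.
C: condition met.
D: fails — uR²x, uRv but no t with xR²t and vRt.

C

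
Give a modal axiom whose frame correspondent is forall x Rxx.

This is reflexivity; the standard corresponding axiom is T: □ψ → ψ.

□ψ → ψ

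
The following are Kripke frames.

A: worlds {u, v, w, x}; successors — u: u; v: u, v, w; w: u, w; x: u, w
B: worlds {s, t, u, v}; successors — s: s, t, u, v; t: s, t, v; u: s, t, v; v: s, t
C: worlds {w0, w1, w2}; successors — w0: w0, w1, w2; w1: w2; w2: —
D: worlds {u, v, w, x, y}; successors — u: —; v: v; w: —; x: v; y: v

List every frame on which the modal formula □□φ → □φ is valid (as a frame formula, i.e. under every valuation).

A, B, D

This is the axiom for density; its first-order frame correspondent is ∀x ∀y (Rxy → ∃z (Rxz ∧ Rzy)).
A: condition met.
B: condition met.
C: fails — Rw1w2 but no z with Rw1z and Rzw2.
D: condition met.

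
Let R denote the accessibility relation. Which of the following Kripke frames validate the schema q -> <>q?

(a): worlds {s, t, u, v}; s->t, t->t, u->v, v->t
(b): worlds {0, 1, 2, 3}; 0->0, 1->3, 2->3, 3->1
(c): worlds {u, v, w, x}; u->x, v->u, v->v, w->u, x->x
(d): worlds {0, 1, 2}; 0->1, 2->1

This is the axiom for reflexivity; its first-order frame correspondent is forall x Rxx.
(a): fails — world s does not see itself.
(b): fails — world 1 does not see itself.
(c): fails — world u does not see itself.
(d): fails — world 0 does not see itself.

none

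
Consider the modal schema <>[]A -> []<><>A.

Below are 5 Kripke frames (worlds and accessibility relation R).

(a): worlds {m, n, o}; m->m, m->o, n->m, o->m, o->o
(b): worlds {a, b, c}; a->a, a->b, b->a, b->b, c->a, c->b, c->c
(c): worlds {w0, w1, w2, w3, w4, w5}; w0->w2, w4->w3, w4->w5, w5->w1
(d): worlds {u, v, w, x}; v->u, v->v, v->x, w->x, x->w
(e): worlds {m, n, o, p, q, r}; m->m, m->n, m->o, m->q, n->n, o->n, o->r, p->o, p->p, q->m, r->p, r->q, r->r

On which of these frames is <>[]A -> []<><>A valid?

This is the axiom for a generalized confluence (Geach) condition; its first-order frame correspondent is forall x forall y forall z ((xRy & xRz) -> exists w (yRw & z R^2 w)).
(a): ✓.
(b): ✓.
(c): fails — w0Rw2, w0Rw2 but no w with w2Rw and w2R²w.
(d): fails — vRu, vRu but no t with uRt and uR²t.
(e): fails — mRq, mRn but no w with qRw and nR²w.
Valid on: (a), (b).

(a), (b)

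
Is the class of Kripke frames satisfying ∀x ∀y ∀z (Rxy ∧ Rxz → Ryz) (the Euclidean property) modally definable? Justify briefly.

Yes — defined by ◇q → □◇q

This is a Sahlqvist condition; the 5 axiom ◇q → □◇q defines it.
Suppose ◇q→□◇q is valid. Take Rxy, Rxz and set V(q)={y}. Then ◇q at x, so □◇q at x, so ◇q at z, so some w with Rzw has q; w=y, i.e. Rzy. By symmetry of the argument, Ryz.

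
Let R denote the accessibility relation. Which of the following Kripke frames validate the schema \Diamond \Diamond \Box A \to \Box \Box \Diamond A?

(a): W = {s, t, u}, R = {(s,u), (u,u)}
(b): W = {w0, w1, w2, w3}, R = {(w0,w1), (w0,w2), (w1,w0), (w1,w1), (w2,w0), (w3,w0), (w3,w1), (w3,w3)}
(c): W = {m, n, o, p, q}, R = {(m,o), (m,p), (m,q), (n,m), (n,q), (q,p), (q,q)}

(a)

Frame correspondent (Sahlqvist): \forall x \forall y \forall z ((x R^2 y \wedge x R^2 z) \to \exists w (yRw \wedge zRw)) — i.e. a generalized confluence (Geach) condition.
(a): holds.
(b): fails — w1R²w0, w1R²w2 but no w with w0Rw and w2Rw.
(c): fails — mR²p, mR²p but no w with pRw and pRw.
Valid on: (a).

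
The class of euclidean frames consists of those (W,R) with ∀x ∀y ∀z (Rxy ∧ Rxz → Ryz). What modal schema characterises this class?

◇p → □◇p

A defining formula is ◇p → □◇p (the 5 axiom).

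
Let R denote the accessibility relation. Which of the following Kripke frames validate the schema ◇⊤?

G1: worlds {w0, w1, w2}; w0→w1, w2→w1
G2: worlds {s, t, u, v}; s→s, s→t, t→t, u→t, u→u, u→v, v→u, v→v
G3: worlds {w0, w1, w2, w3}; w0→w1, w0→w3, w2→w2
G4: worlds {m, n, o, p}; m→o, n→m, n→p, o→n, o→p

G2

Frame correspondent (Sahlqvist): ∀x ∃y Rxy — i.e. seriality.
G1: fails — world w1 has no successor.
G2: satisfies the condition.
G3: fails — world w1 has no successor.
G4: fails — world p has no successor.
Valid on: G2.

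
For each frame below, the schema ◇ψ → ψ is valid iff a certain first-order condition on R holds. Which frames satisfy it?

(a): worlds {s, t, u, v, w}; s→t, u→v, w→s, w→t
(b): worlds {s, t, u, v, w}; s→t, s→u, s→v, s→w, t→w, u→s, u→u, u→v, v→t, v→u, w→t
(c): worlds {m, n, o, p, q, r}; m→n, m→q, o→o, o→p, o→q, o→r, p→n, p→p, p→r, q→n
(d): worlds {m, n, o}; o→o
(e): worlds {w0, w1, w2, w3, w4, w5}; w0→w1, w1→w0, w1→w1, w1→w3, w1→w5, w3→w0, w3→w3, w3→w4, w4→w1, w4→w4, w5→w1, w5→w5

(d)

This is the axiom for a generalized confluence (Geach) condition; its first-order frame correspondent is ∀x ∀y (xRy → ∃w (y = w ∧ x = w)).
(a): fails — sRt but t ≠ s.
(b): fails — sRt but t ≠ s.
(c): fails — mRn but n ≠ m.
(d): ✓.
(e): fails — w0Rw1 but w1 ≠ w0.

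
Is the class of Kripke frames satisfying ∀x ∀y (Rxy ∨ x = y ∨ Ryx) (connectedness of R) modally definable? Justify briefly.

If a class were modally definable it would be closed under disjoint unions (Goldblatt–Thomason).
Take 4 disjoint single-world reflexive frames: each is trivially connected, but their disjoint union has 4 worlds with no edge between distinct components, so it is not connected.
So no modal formula (or set of formulas) defines exactly the connected frames.

No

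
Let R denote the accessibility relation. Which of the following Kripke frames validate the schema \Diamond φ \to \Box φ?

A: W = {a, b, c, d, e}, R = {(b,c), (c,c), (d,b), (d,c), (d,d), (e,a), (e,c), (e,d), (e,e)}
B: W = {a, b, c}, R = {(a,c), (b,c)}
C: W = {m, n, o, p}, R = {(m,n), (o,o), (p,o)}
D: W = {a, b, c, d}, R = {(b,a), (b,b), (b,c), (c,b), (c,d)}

Frame correspondent (Sahlqvist): \forall x \forall y \forall z (Rxy \wedge Rxz \to y = z) — i.e. partial functionality.
A: fails — d sees both b and c.
B: condition met.
C: condition met.
D: fails — b sees both a and b.

B, C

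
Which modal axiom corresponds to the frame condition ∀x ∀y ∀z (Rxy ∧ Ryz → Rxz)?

□p → □□p

A defining formula is □p → □□p (the 4 axiom).
Suppose □p→□□p is valid. Take Rxy, Ryz and set V(p)={w : Rxw}. Then □p at x, so □□p at x, so □p at y, so p at z, i.e. Rxz.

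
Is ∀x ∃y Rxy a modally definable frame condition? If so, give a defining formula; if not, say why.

Yes: it is seriality, defined by the D schema □p → ◇p.
Suppose □p→◇p is valid. At any x set V(p)=W. Then □p at x, so ◇p at x, so x has a successor.

Yes — defined by □p → ◇p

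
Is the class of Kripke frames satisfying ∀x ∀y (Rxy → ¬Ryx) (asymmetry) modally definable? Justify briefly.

Not modally definable

Modal frame validity is preserved under surjective bounded morphisms.
The 3-cycle (worlds w0,w1,w2 with w0→w1→w2→w0) is asymmetric. Mapping every world to a single reflexive point • is a surjective bounded morphism, and the reflexive point is not asymmetric (R•• but asymmetry requires ¬R••).
So the class is not modally definable.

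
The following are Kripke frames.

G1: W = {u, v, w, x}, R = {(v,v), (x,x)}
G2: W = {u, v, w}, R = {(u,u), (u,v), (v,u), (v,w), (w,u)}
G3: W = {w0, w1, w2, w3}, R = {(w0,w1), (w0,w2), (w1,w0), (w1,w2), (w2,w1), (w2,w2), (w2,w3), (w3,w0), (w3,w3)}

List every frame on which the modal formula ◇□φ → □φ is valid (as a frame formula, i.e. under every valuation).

The schema corresponds to the Euclidean property: ∀x ∀y ∀z (Rxy ∧ Rxz → Ryz).
G1: satisfies the condition.
G2: fails — Ruv and Ruv but not Rvv.
G3: fails — Rw0w1 and Rw0w1 but not Rw1w1.
Valid on: G1.

G1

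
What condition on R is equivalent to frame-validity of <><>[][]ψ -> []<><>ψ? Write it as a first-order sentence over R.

forall x forall y forall z ((x R^2 y & xRz) -> exists w (y R^2 w & z R^2 w))

This is a Sahlqvist (Geach-type) schema ◇^2□^2ψ → □^1◇^2ψ.
Minimal-valuation argument: fix x; take any y with xR^2y and any z with xR^1z. Set V(ψ) to the set of worlds R-reachable from y in exactly 2 steps. Then □^2ψ holds at y, so the antecedent holds at x; validity forces ◇^2ψ at z, giving a w with zR^2w and yR^2w.
First-order correspondent: forall x forall y forall z ((x R^2 y & xRz) -> exists w (y R^2 w & z R^2 w)).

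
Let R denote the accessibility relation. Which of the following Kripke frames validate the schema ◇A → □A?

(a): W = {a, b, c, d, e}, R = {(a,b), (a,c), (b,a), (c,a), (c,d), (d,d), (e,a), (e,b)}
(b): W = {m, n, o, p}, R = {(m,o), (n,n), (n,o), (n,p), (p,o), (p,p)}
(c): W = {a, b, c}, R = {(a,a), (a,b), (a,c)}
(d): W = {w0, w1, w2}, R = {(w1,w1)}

(d)

The schema corresponds to partial functionality: ∀x ∀y ∀z (Rxy ∧ Rxz → y = z).
(a): fails — a sees both b and c.
(b): fails — n sees both n and o.
(c): fails — a sees both a and b.
(d): holds.
Valid on: (d).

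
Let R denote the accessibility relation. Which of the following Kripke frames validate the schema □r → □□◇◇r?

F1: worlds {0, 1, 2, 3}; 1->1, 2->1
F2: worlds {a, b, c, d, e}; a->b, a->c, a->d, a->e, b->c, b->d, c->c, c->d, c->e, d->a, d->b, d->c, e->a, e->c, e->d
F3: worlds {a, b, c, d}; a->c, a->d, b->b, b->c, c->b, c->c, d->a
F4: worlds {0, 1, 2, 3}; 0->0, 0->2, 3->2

F1, F2

The schema corresponds to a generalized confluence (Geach) condition: ∀x ∀z (xR²z → ∃w (xRw ∧ zR²w)).
F1: satisfies the condition.
F2: satisfies the condition.
F3: fails — dR²c but no w with dRw and cR²w.
F4: fails — 0R²2 but no w with 0Rw and 2R²w.
Valid on: F1, F2.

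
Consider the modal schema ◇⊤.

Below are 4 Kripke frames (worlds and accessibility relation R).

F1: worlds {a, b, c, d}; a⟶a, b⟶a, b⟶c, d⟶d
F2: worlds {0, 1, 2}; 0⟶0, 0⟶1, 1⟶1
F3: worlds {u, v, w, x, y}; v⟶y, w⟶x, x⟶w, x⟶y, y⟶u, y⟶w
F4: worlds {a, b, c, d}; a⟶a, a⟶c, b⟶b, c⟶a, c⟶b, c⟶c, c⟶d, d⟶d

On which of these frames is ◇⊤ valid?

F4

The schema corresponds to seriality: ∀x ∃y Rxy.
F1: fails — world c has no successor.
F2: fails — world 2 has no successor.
F3: fails — world u has no successor.
F4: holds.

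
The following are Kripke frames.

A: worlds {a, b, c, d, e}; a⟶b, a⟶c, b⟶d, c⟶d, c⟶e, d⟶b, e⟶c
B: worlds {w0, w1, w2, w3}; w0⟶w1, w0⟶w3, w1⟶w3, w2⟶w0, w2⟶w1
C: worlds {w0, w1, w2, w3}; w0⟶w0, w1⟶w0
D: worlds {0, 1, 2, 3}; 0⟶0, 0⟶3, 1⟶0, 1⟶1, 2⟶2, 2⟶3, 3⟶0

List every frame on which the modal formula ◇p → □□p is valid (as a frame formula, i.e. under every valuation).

C

Frame correspondent (Sahlqvist): ∀x ∀y ∀z ((xRy ∧ xR²z) → ∃w (y = w ∧ z = w)) — i.e. a generalized confluence (Geach) condition.
A: fails — aRb, aR²d but b ≠ d.
B: fails — w0Rw1, w0R²w3 but w1 ≠ w3.
C: satisfies the condition.
D: fails — 0R0, 0R²3 but 0 ≠ 3.
Valid on: C.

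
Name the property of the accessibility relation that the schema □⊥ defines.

Emptiness of R

□⊥ is valid iff no world has any successor (otherwise □⊥ fails at any world with one).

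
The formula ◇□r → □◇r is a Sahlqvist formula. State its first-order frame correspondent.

Convergence

Suppose ◇□r→□◇r is valid. Take Rxy, Rxz and set V(r)={w : Ryw}. Then □r at y so ◇□r at x, so □◇r at x, so ◇r at z, giving w with Rzw and Ryw.
Conversely, any frame satisfying ∀x ∀y ∀z (Rxy ∧ Rxz → ∃w (Ryw ∧ Rzw)) validates the schema.
So the correspondent is convergence.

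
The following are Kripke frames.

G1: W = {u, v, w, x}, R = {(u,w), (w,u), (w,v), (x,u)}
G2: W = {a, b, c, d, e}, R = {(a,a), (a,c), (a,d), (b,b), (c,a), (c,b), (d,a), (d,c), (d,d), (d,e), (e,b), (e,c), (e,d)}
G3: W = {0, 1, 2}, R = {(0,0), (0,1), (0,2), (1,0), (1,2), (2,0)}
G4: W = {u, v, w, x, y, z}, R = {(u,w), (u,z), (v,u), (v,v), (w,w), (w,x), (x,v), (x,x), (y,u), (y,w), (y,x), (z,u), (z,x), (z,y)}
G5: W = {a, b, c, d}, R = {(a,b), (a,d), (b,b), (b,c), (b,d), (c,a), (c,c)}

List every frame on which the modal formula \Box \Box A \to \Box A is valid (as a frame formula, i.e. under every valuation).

G2, G3, G5

The schema corresponds to density: \forall x \forall y (Rxy \to \exists z (Rxz \wedge Rzy)).
G1: fails — Rwu but no z with Rwz and Rzu.
G2: holds.
G3: holds.
G4: fails — Ruz but no t with Rut and Rtz.
G5: holds.
Valid on: G2, G3, G5.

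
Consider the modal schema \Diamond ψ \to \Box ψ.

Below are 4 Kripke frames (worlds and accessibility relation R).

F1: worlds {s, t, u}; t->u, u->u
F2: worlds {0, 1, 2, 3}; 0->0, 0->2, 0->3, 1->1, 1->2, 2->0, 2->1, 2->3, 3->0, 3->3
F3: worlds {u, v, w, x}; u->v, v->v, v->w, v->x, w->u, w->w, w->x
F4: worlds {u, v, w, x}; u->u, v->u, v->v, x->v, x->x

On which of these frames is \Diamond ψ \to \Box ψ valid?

F1

Frame correspondent (Sahlqvist): \forall x \forall y \forall z (Rxy \wedge Rxz \to y = z) — i.e. partial functionality.
F1: condition met.
F2: fails — 0 sees both 0 and 2.
F3: fails — v sees both v and w.
F4: fails — v sees both u and v.
Valid on: F1.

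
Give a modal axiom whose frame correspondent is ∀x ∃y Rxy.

□r → ◇r

This is seriality; the standard corresponding axiom is D: □r → ◇r.
Suppose □r→◇r is valid. At any x set V(r)=W. Then □r at x, so ◇r at x, so x has a successor.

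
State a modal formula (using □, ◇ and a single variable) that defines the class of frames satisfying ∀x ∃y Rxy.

□q → ◇q

The condition is seriality. The D schema □q → ◇q defines it.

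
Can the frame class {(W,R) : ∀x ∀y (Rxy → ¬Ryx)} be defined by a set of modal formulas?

No — not modally definable

Modal frame validity is preserved under surjective bounded morphisms.
The 3-cycle (worlds w0,w1,w2 with w0→w1→w2→w0) is asymmetric. Mapping every world to a single reflexive point • is a surjective bounded morphism, and the reflexive point is not asymmetric (R•• but asymmetry requires ¬R••).
So the class is not modally definable.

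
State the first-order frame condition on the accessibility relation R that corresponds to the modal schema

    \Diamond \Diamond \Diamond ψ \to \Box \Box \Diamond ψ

This is a Sahlqvist (Geach-type) schema ◇^3□^0ψ → □^2◇^1ψ.
First-order correspondent: \forall x \forall y \forall z ((x R^3 y \wedge x R^2 z) \to \exists w (y = w \wedge zRw)).

\forall x \forall y \forall z ((x R^3 y \wedge x R^2 z) \to \exists w (y = w \wedge zRw))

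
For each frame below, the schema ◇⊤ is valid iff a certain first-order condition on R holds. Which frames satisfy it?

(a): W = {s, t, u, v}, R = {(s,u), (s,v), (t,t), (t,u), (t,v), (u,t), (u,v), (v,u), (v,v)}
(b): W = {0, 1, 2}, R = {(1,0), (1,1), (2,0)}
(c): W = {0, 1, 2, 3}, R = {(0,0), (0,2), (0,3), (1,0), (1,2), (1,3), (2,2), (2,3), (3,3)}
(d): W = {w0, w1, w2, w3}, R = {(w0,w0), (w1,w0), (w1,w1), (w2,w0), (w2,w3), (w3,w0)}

This is the axiom for seriality; its first-order frame correspondent is ∀x ∃y Rxy.
(a): ✓.
(b): fails — world 0 has no successor.
(c): ✓.
(d): ✓.

(a), (c), (d)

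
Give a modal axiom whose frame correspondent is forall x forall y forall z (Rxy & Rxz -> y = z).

This is partial functionality; the standard corresponding axiom is CD: ◇q → □q.
Suppose ◇q→□q is valid. Take Rxy, Rxz and set V(q)={y}. Then ◇q at x, so □q at x, so q at z, i.e. z=y.

◇q → □q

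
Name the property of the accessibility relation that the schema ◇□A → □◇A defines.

Suppose ◇□A→□◇A is valid. Take Rxy, Rxz and set V(A)={w : Ryw}. Then □A at y so ◇□A at x, so □◇A at x, so ◇A at z, giving w with Rzw and Ryw.
Conversely, any frame satisfying ∀x ∀y ∀z (Rxy ∧ Rxz → ∃w (Ryw ∧ Rzw)) validates the schema.
So the correspondent is convergence.

Convergence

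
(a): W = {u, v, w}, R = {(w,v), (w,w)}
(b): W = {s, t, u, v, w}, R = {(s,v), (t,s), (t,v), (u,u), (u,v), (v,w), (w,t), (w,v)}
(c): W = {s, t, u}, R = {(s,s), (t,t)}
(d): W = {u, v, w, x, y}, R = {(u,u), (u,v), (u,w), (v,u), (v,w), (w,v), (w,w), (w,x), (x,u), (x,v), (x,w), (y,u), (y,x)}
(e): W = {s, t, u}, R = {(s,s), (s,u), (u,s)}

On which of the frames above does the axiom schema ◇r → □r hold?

Frame correspondent (Sahlqvist): ∀x ∀y ∀z (Rxy ∧ Rxz → y = z) — i.e. partial functionality.
(a): fails — w sees both v and w.
(b): fails — t sees both s and v.
(c): condition met.
(d): fails — u sees both u and v.
(e): fails — s sees both s and u.

(c)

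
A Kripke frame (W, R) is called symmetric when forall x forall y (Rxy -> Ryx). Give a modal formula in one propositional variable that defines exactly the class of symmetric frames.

This is symmetry; the standard corresponding axiom is B: p → □◇p.
Suppose p→□◇p is valid. Take Rxy and set V(p)={x}. Then p at x, so □◇p at x, so ◇p at y, so some z with Ryz has p; z=x, i.e. Ryx.

p → □◇p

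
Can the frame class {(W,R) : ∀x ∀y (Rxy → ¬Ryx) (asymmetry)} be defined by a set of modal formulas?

If a class were modally definable it would be closed under surjective bounded morphisms (Goldblatt–Thomason).
The 5-cycle (worlds s,t,u,v,w with s→t→u→v→w→s) is asymmetric. Mapping every world to a single reflexive point • is a surjective bounded morphism, and the reflexive point is not asymmetric (R•• but asymmetry requires ¬R••).
Hence asymmetry is not modally definable.

Not definable by any modal formula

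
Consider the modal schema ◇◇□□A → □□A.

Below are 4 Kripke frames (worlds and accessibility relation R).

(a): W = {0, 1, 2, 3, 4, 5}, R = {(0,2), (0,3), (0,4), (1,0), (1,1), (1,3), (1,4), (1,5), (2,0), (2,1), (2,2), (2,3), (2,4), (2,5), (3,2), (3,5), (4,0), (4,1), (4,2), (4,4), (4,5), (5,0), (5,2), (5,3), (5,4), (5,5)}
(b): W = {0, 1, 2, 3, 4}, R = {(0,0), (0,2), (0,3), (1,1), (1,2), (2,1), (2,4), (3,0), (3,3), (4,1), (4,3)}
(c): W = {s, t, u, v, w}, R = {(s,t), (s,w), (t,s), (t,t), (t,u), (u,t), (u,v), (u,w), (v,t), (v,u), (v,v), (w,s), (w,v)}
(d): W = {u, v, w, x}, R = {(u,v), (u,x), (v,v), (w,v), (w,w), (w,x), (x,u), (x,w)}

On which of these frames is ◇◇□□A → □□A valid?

Frame correspondent (Sahlqvist): ∀x ∀y ∀z ((xR²y ∧ xR²z) → ∃w (yR²w ∧ z = w)) — i.e. a generalized confluence (Geach) condition.
(a): condition met.
(b): fails — 0R²1, 0R²0 but no w with 1R²w and 0=w.
(c): fails — tR²s, tR²w but no w* with sR²w* and w=w*.
(d): fails — uR²v, uR²u but no t with vR²t and u=t.
Valid on: (a).

(a)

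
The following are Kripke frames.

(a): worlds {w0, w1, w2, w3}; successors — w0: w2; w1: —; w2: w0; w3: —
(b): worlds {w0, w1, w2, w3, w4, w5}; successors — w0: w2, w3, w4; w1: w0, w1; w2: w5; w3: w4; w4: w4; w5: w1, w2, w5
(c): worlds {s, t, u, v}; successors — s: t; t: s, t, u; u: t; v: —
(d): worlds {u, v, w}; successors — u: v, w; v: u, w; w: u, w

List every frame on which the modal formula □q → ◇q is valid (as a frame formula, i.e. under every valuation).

(b), (d)

The schema corresponds to seriality: ∀x ∃y Rxy.
(a): fails — world w1 has no successor.
(b): ✓.
(c): fails — world v has no successor.
(d): ✓.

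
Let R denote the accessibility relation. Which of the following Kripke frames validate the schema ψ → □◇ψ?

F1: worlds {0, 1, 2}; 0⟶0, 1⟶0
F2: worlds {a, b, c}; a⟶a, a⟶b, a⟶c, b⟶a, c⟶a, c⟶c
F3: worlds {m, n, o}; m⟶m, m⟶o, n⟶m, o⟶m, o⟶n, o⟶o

This is the axiom for symmetry; its first-order frame correspondent is ∀x ∀y (Rxy → Ryx).
F1: fails — R10 but not R01.
F2: holds.
F3: fails — Ron but not Rno.

F2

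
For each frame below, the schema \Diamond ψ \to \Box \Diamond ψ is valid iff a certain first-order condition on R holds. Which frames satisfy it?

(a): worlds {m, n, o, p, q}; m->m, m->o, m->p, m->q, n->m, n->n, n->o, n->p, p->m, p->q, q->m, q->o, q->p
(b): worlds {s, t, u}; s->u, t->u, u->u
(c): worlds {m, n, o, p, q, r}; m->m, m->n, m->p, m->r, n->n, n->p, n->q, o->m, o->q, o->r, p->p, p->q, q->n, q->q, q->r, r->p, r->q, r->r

The schema corresponds to the Euclidean property: \forall x \forall y \forall z (Rxy \wedge Rxz \to Ryz).
(a): fails — Rmo and Rmo but not Roo.
(b): condition met.
(c): fails — Rmr and Rmm but not Rrm.

(b)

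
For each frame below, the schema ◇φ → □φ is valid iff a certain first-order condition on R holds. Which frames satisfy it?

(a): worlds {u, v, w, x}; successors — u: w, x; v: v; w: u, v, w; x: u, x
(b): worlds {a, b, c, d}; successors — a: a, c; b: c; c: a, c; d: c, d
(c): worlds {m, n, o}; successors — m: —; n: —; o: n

(c)

This is the axiom for partial functionality; its first-order frame correspondent is ∀x ∀y ∀z (Rxy ∧ Rxz → y = z).
(a): fails — u sees both w and x.
(b): fails — a sees both a and c.
(c): ✓.
Valid on: (c).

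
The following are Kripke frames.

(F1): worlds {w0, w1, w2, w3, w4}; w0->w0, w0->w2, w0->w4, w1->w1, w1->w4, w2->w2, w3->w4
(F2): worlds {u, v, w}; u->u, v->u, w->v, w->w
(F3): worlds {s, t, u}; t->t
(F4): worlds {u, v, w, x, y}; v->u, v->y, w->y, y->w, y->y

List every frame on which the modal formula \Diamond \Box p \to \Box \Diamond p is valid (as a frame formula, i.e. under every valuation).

This is the axiom for convergence; its first-order frame correspondent is \forall x \forall y \forall z (Rxy \wedge Rxz \to \exists w (Ryw \wedge Rzw)).
(F1): fails — Rw0w4 and Rw0w4 but w4 and w4 have no common successor.
(F2): fails — Rww and Rwv but w and v have no common successor.
(F3): satisfies the condition.
(F4): fails — Rvu and Rvu but u and u have no common successor.

(F3)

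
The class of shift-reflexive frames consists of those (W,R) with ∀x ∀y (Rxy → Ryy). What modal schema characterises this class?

□(□r → r)

This is shift-reflexivity; the standard corresponding axiom is T□: □(□r → r).
Suppose □(□r→r) is valid. Take Rxy and set V(r)={w : Ryw}. Then at y, □r holds; since □(□r→r) at x, □r→r at y, so r at y, i.e. Ryy.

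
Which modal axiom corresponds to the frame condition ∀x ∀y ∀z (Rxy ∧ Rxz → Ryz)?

The condition is the Euclidean property. The 5 schema ◇s → □◇s defines it.
Suppose ◇s→□◇s is valid. Take Rxy, Rxz and set V(s)={y}. Then ◇s at x, so □◇s at x, so ◇s at z, so some w with Rzw has s; w=y, i.e. Rzy. By symmetry of the argument, Ryz.

◇s → □◇s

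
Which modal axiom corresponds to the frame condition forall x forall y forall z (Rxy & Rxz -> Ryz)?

The condition is the Euclidean property. The 5 schema ◇q → □◇q defines it.

◇q → □◇q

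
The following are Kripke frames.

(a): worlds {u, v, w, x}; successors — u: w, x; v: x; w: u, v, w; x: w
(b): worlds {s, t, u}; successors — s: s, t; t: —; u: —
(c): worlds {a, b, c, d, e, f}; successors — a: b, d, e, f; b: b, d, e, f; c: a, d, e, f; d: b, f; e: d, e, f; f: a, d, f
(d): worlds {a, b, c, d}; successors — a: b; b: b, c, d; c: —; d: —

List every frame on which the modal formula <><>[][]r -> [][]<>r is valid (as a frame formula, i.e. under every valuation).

Frame correspondent (Sahlqvist): forall x forall y forall z ((x R^2 y & x R^2 z) -> exists w (y R^2 w & zRw)) — i.e. a generalized confluence (Geach) condition.
(a): fails — uR²u, uR²v but no t with uR²t and vRt.
(b): fails — sR²s, sR²t but no w with sR²w and tRw.
(c): ✓.
(d): fails — aR²b, aR²c but no w with bR²w and cRw.
Valid on: (c).

(c)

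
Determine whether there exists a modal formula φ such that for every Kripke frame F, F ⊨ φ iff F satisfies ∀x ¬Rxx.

If a class were modally definable it would be closed under surjective bounded morphisms (Goldblatt–Thomason).
The 4-cycle (worlds w0,w1,w2,w3 with w0→w1→w2→w3→w0) is irreflexive, and the map sending every world to a single reflexive point • is a surjective bounded morphism (forth: every edge maps to (•,•); back: every world has a successor). So any modal formula valid on the 4-cycle is also valid on the reflexive point, which is not irreflexive.
So no modal formula (or set of formulas) defines exactly the irreflexive frames.

No — not modally definable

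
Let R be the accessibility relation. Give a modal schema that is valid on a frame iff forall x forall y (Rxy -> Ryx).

s → □◇s

A defining formula is s → □◇s (the B axiom).
Suppose s→□◇s is valid. Take Rxy and set V(s)={x}. Then s at x, so □◇s at x, so ◇s at y, so some z with Ryz has s; z=x, i.e. Ryx.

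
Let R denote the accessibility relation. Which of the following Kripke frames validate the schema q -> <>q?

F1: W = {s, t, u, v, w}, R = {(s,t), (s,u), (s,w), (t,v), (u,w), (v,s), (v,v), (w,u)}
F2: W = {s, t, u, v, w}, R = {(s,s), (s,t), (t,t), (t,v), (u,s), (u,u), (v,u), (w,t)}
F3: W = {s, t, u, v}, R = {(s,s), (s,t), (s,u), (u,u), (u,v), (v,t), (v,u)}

Frame correspondent (Sahlqvist): forall x Rxx — i.e. reflexivity.
F1: fails — world s does not see itself.
F2: fails — world v does not see itself.
F3: fails — world t does not see itself.
Valid on no frame.

none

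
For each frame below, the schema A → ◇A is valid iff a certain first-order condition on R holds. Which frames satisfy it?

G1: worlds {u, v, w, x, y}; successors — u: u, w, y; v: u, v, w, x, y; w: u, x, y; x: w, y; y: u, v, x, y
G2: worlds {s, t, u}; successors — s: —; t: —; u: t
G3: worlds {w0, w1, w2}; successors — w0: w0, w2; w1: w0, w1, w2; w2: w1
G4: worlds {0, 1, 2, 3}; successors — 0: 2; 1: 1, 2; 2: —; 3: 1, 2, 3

none

Frame correspondent (Sahlqvist): ∀x Rxx — i.e. reflexivity.
G1: fails — world w does not see itself.
G2: fails — world s does not see itself.
G3: fails — world w2 does not see itself.
G4: fails — world 0 does not see itself.
Valid on no frame.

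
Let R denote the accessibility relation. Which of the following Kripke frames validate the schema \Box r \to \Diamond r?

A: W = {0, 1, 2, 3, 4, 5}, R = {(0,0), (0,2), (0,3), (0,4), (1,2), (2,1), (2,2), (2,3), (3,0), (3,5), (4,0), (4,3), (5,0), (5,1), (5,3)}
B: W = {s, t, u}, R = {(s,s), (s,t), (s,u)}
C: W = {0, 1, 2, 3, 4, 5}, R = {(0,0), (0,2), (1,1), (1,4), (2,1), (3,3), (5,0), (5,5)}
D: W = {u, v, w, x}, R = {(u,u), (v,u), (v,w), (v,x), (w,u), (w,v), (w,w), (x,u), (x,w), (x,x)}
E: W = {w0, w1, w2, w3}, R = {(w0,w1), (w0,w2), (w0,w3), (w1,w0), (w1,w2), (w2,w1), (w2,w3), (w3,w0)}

The schema corresponds to seriality: \forall x \exists y Rxy.
A: holds.
B: fails — world t has no successor.
C: fails — world 4 has no successor.
D: holds.
E: holds.

A, D, E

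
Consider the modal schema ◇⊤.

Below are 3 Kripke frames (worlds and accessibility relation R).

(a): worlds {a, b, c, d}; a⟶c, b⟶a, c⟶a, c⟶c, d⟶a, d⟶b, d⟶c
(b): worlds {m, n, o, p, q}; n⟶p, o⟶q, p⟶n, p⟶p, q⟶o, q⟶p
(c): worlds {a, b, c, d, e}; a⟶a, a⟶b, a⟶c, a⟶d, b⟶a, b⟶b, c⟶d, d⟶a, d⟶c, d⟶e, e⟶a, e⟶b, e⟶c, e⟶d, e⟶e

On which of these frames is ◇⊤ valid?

This is the axiom for seriality; its first-order frame correspondent is ∀x ∃y Rxy.
(a): satisfies the condition.
(b): fails — world m has no successor.
(c): satisfies the condition.

(a), (c)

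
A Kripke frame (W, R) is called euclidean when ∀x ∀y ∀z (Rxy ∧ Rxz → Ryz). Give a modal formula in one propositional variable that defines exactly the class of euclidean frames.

This is the Euclidean property; the standard corresponding axiom is 5: ◇q → □◇q.
Suppose ◇q→□◇q is valid. Take Rxy, Rxz and set V(q)={y}. Then ◇q at x, so □◇q at x, so ◇q at z, so some w with Rzw has q; w=y, i.e. Rzy. By symmetry of the argument, Ryz.

◇q → □◇q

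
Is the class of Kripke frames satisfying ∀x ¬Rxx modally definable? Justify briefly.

Modal frame validity is preserved under surjective bounded morphisms.
The 3-cycle (worlds w0,w1,w2 with w0→w1→w2→w0) is irreflexive, and the map sending every world to a single reflexive point • is a surjective bounded morphism (forth: every edge maps to (•,•); back: every world has a successor). So any modal formula valid on the 3-cycle is also valid on the reflexive point, which is not irreflexive.
Hence irreflexivity is not modally definable.

No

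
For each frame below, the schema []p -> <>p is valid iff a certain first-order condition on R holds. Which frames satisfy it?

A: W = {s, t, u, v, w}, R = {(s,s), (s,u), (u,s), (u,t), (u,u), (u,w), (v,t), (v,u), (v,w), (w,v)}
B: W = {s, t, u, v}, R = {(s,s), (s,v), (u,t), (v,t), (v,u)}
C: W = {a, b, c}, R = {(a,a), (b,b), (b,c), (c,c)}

C

Frame correspondent (Sahlqvist): forall x exists y Rxy — i.e. seriality.
A: fails — world t has no successor.
B: fails — world t has no successor.
C: satisfies the condition.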